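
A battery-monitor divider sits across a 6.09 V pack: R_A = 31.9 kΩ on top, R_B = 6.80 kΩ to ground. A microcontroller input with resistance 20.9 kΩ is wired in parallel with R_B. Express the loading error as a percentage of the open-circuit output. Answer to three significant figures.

21.1 %

The divider's output (Thévenin) resistance is R_A‖R_B = 5.605 kΩ.
Fractional drop under load = R_th/(R_th + R_L) = 5.605 / (5.605 + 20.9) = 0.2115.
So the output falls by 21.1 %.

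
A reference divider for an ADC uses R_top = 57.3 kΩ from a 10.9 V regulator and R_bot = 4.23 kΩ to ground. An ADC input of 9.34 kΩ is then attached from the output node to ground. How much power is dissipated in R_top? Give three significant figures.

Total resistance from the source is R_top + (R_bot‖R_L) = 60.21 kΩ, so I = 10.9/60.21 kΩ = 0.1810 mA.
P = I²·R_top = (0.1810 mA)² × 57.3 kΩ = 1.88 mW.

P ≈ 1.88 mW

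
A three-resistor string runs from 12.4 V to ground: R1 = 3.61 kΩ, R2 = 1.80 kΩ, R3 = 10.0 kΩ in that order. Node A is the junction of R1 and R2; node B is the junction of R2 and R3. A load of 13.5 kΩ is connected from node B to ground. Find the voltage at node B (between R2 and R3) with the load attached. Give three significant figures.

At node B, R3 is in parallel with the load: R3‖R_L = 5.745 kΩ.
Below node A the resistance is R2 + (R3‖R_L) = 7.545 kΩ, so V_A = 12.4 × 7.545/11.15 = 8.387 V.
Then V_B = V_A × (R3‖R_L)/(R2 + R3‖R_L) = 8.387 × 5.745/7.545 = 6.39 V.

V ≈ 6.39 V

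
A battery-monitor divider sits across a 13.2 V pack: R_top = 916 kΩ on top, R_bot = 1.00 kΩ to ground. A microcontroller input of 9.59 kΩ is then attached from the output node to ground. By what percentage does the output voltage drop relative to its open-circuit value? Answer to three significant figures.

The divider's output (Thévenin) resistance is R_top‖R_bot = 0.9989 kΩ.
Fractional drop under load = R_th/(R_th + R_L) = 0.9989 / (0.9989 + 9.59) = 0.09434.
So the output falls by 9.43 %.

9.43 %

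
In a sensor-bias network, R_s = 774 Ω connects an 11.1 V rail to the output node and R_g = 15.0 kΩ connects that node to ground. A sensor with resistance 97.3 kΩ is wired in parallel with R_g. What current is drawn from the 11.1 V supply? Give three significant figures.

I ≈ 0.806 mA

R_g‖R_L = 13000 Ω, so the source sees R_s + R_g‖R_L = 13770 Ω.
I = 11.1 V / 13770 Ω = 0.806 mA.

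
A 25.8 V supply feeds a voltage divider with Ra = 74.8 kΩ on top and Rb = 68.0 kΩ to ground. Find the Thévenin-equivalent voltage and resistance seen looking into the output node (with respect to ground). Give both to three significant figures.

V_th is the open-circuit tap voltage: 25.8 × 68.0/(74.8 + 68.0) = 12.3 V.
With the supply zeroed, Ra and Rb appear in parallel from the tap: R_th = Ra‖Rb = (74.8 × 68.0)/142.8 = 35.6 kΩ.

V_th = 12.3 V, R_th = 35.6 kΩ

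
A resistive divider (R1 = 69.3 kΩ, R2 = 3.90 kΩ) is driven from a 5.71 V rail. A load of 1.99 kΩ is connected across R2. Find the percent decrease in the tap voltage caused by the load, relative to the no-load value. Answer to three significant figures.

65.0 %

Unloaded V = 5.71 × 3.90/73.20 = 0.3042 V.
Loaded: R2‖R_L = 1.318 kΩ, giving V = 5.71 × 1.318/70.62 = 0.1065 V.
Drop = (0.3042 − 0.1065) / 0.3042 = 65.0 %.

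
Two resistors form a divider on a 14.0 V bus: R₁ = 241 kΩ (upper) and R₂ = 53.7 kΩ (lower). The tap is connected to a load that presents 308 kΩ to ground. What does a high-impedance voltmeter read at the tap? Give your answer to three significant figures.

V_out ≈ 2.23 V

The load sits in parallel with R₂: R₂‖R_L = (53.7 × 308) / (53.7 + 308) = 45.73 kΩ.
V_out = 14.0 × 45.73 / (241 + 45.73) = 14.0 × 45.73/286.7 = 2.23 V.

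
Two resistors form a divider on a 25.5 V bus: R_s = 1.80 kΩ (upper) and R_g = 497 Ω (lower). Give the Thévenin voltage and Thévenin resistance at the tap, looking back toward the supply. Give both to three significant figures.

V_th is the open-circuit tap voltage: 25.5 × 497/(1800 + 497) = 5.52 V.
With the supply zeroed, R_s and R_g appear in parallel from the tap: R_th = R_s‖R_g = (1800 × 497)/2297 = 389 Ω.

V_th = 5.52 V, R_th = 389 Ω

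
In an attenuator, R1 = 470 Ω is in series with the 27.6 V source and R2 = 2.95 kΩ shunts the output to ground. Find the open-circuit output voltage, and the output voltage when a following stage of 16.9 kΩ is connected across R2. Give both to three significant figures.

Unloaded: 23.8 V; loaded: 23.2 V

Open-circuit: V = 27.6 × 2950/(470 + 2950) = 23.8 V.
With the load, R2 becomes R2‖R_L = 2512 Ω, so V = 27.6 × 2512/2982 = 23.2 V.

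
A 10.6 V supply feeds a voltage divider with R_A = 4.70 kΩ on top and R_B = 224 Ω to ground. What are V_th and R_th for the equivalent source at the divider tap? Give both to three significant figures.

V_th = 0.482 V, R_th = 214 Ω

V_th is the open-circuit tap voltage: 10.6 × 224/(4700 + 224) = 0.482 V.
With the supply zeroed, R_A and R_B appear in parallel from the tap: R_th = R_A‖R_B = (4700 × 224)/4924 = 214 Ω.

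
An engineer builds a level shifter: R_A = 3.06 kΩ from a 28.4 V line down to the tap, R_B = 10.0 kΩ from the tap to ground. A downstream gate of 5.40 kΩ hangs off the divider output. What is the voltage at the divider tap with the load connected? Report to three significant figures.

V_out ≈ 15.2 V

The load sits in parallel with R_B: R_B‖R_L = (10.0 × 5.40) / (10.0 + 5.40) = 3.506 kΩ.
V_out = 28.4 × 3.506 / (3.06 + 3.506) = 28.4 × 3.506/6.566 = 15.2 V.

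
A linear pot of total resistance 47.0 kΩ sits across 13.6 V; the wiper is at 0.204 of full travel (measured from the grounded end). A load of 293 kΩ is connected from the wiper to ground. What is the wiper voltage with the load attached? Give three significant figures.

The wiper splits the pot into (1−α)R = 37.41 kΩ above and αR = 9.588 kΩ below.
Lower section ‖ load = 9.284 kΩ.
V_wiper = 13.6 × 9.284/(37.41 + 9.284) = 2.70 V.

V ≈ 2.70 V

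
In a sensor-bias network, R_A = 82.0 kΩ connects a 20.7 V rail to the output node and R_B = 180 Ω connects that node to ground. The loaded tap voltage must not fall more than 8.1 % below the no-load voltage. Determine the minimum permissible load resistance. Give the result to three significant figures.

Output resistance R_th = R_A‖R_B = (82000 × 180)/82180 = 179.6 Ω.
The fractional drop is R_th/(R_th + R_L); requiring this ≤ 0.0810 gives R_L ≥ R_th(1/0.0810 − 1) = 179.6 × 11.35 = 2.04 kΩ.

R_L(min) ≈ 2.04 kΩ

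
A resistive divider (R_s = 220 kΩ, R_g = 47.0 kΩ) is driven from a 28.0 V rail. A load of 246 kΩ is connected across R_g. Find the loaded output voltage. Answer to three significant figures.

The load sits in parallel with R_g: R_g‖R_L = (47.0 × 246) / (47.0 + 246) = 39.46 kΩ.
V_out = 28.0 × 39.46 / (220 + 39.46) = 28.0 × 39.46/259.5 = 4.26 V.
(Unloaded it would have been 4.93 V.)

V_out ≈ 4.26 V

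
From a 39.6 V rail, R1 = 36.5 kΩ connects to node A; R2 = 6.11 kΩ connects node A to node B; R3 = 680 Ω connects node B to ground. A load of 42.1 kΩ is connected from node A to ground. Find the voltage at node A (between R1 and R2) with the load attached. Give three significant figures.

V ≈ 5.47 V

Below node A the series string R2+R3 = 6790 Ω sits in parallel with the 42100 Ω load: 5847 Ω.
V_A = 39.6 × 5847/(36500 + 5847) = 5.47 V.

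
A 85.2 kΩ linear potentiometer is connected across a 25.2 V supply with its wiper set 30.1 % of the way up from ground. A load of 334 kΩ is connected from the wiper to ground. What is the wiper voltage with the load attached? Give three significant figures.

The wiper splits the pot into (1−α)R = 59.55 kΩ above and αR = 25.65 kΩ below.
Lower section ‖ load = 23.82 kΩ.
V_wiper = 25.2 × 23.82/(59.55 + 23.82) = 7.20 V.

V ≈ 7.20 V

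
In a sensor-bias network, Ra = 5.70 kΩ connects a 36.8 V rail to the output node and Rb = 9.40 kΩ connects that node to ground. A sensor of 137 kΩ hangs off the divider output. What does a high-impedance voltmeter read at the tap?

V_out ≈ 22.3 V

The load sits in parallel with Rb: Rb‖R_L = (9.40 × 137) / (9.40 + 137) = 8.796 kΩ.
V_out = 36.8 × 8.796 / (5.70 + 8.796) = 36.8 × 8.796/14.50 = 22.3 V.
(Unloaded it would have been 22.9 V.)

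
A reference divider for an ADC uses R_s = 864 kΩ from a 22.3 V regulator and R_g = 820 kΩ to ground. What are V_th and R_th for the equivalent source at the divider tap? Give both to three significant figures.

V_th is the open-circuit tap voltage: 22.3 × 820/(864 + 820) = 10.9 V.
With the supply zeroed, R_s and R_g appear in parallel from the tap: R_th = R_s‖R_g = (864 × 820)/1684 = 421 kΩ.

V_th = 10.9 V, R_th = 421 kΩ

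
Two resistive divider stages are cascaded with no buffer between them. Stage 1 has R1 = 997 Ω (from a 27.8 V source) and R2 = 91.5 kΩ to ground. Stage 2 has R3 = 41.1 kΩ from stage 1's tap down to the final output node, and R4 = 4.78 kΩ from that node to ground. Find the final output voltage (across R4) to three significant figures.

V_out ≈ 2.80 V

Stage 2 presents R3+R4 = 45880 Ω as a load on stage 1's tap.
Stage 1's lower leg becomes R2‖(R3+R4) = 30560 Ω, so V_mid = 27.8 × 30560/31550 = 26.92 V.
Stage 2 is itself unloaded: V_out = V_mid × R4/(R3+R4) = 26.92 × 4780/45880 = 2.80 V.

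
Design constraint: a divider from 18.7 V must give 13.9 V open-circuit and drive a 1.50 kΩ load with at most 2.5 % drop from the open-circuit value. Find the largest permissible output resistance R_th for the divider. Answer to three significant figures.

Loading drop = R_th/(R_th + R_L) ≤ 0.0250, so R_th ≤ R_L · ε/(1−ε) = 1.50 kΩ × 0.0250/0.9750 = 38.5 Ω.
(Any R1, R2 with R2/(R1+R2) = 0.743 and R1‖R2 ≤ 38.5 Ω will meet the spec.)

R_th ≤ 38.5 Ω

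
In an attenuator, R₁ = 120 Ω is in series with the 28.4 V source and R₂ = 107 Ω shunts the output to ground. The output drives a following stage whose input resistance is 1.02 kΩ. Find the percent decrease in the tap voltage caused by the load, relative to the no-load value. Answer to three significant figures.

5.25 %

The divider's output (Thévenin) resistance is R₁‖R₂ = 56.56 Ω.
Fractional drop under load = R_th/(R_th + R_L) = 56.56 / (56.56 + 1020) = 0.05254.
So the output falls by 5.25 %.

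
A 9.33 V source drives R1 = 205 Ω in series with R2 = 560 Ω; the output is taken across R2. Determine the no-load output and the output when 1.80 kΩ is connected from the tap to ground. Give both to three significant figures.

Unloaded: 6.83 V; loaded: 6.30 V

Open-circuit: V = 9.33 × 560/(205 + 560) = 6.83 V.
With the load, R2 becomes R2‖R_L = 427.1 Ω, so V = 9.33 × 427.1/632.1 = 6.30 V.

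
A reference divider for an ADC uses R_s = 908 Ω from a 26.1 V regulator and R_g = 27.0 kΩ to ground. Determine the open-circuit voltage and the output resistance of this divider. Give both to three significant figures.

V_th is the open-circuit tap voltage: 26.1 × 27000/(908 + 27000) = 25.3 V.
With the supply zeroed, R_s and R_g appear in parallel from the tap: R_th = R_s‖R_g = (908 × 27000)/27910 = 878 Ω.

V_th = 25.3 V, R_th = 878 Ω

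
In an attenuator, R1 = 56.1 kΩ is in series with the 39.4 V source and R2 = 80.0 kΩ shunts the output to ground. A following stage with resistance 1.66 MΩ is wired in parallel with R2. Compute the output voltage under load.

The load sits in parallel with R2: R2‖R_L = (80.0 × 1660) / (80.0 + 1660) = 76.32 kΩ.
V_out = 39.4 × 76.32 / (56.1 + 76.32) = 39.4 × 76.32/132.4 = 22.7 V.

V_out ≈ 22.7 V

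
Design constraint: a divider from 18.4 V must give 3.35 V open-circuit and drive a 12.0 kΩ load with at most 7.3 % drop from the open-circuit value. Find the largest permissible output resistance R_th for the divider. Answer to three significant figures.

R_th ≤ 945 Ω

Loading drop = R_th/(R_th + R_L) ≤ 0.0730, so R_th ≤ R_L · ε/(1−ε) = 12.0 kΩ × 0.0730/0.9270 = 945 Ω.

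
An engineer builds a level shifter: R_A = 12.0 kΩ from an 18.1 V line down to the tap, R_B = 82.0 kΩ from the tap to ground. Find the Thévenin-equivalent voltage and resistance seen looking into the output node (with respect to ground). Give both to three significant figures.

V_th is the open-circuit tap voltage: 18.1 × 82.0/(12.0 + 82.0) = 15.8 V.
With the supply zeroed, R_A and R_B appear in parallel from the tap: R_th = R_A‖R_B = (12.0 × 82.0)/94.00 = 10.5 kΩ.

V_th = 15.8 V, R_th = 10.5 kΩ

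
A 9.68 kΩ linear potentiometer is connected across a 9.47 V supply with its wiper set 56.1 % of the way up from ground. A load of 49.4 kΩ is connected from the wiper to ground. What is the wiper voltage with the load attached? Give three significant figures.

V ≈ 5.07 V

The wiper splits the pot into (1−α)R = 4.250 kΩ above and αR = 5.430 kΩ below.
Lower section ‖ load = 4.893 kΩ.
V_wiper = 9.47 × 4.893/(4.250 + 4.893) = 5.07 V.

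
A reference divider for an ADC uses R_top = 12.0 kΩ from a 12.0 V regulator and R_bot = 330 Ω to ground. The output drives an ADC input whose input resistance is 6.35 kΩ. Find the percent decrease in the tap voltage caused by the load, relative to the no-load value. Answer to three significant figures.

The divider's output (Thévenin) resistance is R_top‖R_bot = 321.2 Ω.
Fractional drop under load = R_th/(R_th + R_L) = 321.2 / (321.2 + 6350) = 0.04814.
So the output falls by 4.81 %.

4.81 %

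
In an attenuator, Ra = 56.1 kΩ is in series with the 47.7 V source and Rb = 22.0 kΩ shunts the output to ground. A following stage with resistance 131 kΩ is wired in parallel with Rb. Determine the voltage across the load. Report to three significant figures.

V_out ≈ 12.0 V

The load sits in parallel with Rb: Rb‖R_L = (22.0 × 131) / (22.0 + 131) = 18.84 kΩ.
V_out = 47.7 × 18.84 / (56.1 + 18.84) = 47.7 × 18.84/74.94 = 12.0 V.
(Unloaded it would have been 13.4 V.)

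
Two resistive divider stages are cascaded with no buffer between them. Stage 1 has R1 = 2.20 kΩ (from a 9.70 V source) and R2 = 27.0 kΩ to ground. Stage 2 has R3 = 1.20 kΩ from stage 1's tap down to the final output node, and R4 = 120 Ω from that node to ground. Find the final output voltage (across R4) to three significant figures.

V_out ≈ 0.321 V

Stage 2 presents R3+R4 = 1320 Ω as a load on stage 1's tap.
Stage 1's lower leg becomes R2‖(R3+R4) = 1258 Ω, so V_mid = 9.70 × 1258/3458 = 3.530 V.
Stage 2 is itself unloaded: V_out = V_mid × R4/(R3+R4) = 3.530 × 120/1320 = 0.321 V.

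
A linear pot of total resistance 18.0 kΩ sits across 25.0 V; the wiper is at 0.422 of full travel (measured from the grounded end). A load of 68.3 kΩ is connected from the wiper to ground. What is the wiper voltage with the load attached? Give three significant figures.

V ≈ 9.91 V

The wiper splits the pot into (1−α)R = 10.40 kΩ above and αR = 7.596 kΩ below.
Lower section ‖ load = 6.836 kΩ.
V_wiper = 25.0 × 6.836/(10.40 + 6.836) = 9.91 V.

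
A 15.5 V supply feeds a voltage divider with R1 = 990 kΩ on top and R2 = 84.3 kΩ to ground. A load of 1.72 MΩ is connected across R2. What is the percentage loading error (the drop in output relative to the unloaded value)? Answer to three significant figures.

The divider's output (Thévenin) resistance is R1‖R2 = 77.69 kΩ.
Fractional drop under load = R_th/(R_th + R_L) = 77.69 / (77.69 + 1720) = 0.04321.
So the output falls by 4.32 %.

4.32 %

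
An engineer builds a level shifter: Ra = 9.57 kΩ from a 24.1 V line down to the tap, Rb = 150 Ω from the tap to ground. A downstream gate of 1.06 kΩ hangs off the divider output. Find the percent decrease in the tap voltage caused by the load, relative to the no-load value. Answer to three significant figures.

The divider's output (Thévenin) resistance is Ra‖Rb = 147.7 Ω.
Fractional drop under load = R_th/(R_th + R_L) = 147.7 / (147.7 + 1060) = 0.1223.
So the output falls by 12.2 %.

12.2 %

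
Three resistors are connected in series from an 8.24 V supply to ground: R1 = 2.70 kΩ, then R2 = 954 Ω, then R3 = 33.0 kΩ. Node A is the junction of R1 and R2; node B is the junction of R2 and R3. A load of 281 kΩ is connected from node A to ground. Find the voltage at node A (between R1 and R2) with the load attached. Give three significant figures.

Below node A the series string R2+R3 = 33950 Ω sits in parallel with the 281000 Ω load: 30290 Ω.
V_A = 8.24 × 30290/(2700 + 30290) = 7.57 V.

V ≈ 7.57 V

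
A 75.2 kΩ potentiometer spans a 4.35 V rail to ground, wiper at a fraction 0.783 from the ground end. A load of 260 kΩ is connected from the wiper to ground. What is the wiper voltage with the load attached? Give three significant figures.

V ≈ 3.25 V

The wiper splits the pot into (1−α)R = 16.32 kΩ above and αR = 58.88 kΩ below.
Lower section ‖ load = 48.01 kΩ.
V_wiper = 4.35 × 48.01/(16.32 + 48.01) = 3.25 V.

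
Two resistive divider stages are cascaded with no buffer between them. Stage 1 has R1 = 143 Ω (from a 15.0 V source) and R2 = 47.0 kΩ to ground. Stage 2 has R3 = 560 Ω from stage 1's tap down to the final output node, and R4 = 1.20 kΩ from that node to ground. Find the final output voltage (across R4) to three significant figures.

V_out ≈ 9.43 V

Stage 2 presents R3+R4 = 1760 Ω as a load on stage 1's tap.
Stage 1's lower leg becomes R2‖(R3+R4) = 1696 Ω, so V_mid = 15.0 × 1696/1839 = 13.83 V.
Stage 2 is itself unloaded: V_out = V_mid × R4/(R3+R4) = 13.83 × 1200/1760 = 9.43 V.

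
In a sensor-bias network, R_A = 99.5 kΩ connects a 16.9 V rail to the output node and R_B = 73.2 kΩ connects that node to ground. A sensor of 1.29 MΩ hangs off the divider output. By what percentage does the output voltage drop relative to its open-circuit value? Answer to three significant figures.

3.17 %

The divider's output (Thévenin) resistance is R_A‖R_B = 42.17 kΩ.
Fractional drop under load = R_th/(R_th + R_L) = 42.17 / (42.17 + 1290) = 0.03166.
So the output falls by 3.17 %.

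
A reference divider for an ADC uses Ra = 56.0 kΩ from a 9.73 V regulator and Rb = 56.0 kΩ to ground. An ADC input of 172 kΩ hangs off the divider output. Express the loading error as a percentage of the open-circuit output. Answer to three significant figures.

The divider's output (Thévenin) resistance is Ra‖Rb = 28.00 kΩ.
Fractional drop under load = R_th/(R_th + R_L) = 28.00 / (28.00 + 172) = 0.1400.
So the output falls by 14.0 %.

14.0 %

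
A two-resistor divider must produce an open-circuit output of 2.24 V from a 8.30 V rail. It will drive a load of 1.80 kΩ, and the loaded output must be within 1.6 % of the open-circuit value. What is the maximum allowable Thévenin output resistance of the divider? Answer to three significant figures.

R_th ≤ 29.3 Ω

Loading drop = R_th/(R_th + R_L) ≤ 0.0160, so R_th ≤ R_L · ε/(1−ε) = 1.80 kΩ × 0.0160/0.9840 = 29.3 Ω.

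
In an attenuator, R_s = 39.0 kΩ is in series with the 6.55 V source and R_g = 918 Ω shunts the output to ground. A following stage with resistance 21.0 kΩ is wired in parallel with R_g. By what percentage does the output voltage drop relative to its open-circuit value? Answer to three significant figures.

The divider's output (Thévenin) resistance is R_s‖R_g = 896.9 Ω.
Fractional drop under load = R_th/(R_th + R_L) = 896.9 / (896.9 + 21000) = 0.04096.
So the output falls by 4.10 %.

4.10 %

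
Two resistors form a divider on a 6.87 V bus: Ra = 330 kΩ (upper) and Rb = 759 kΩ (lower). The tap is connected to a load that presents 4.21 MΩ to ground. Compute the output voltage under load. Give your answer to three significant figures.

V_out ≈ 4.54 V

The load sits in parallel with Rb: Rb‖R_L = (759 × 4210) / (759 + 4210) = 643.1 kΩ.
V_out = 6.87 × 643.1 / (330 + 643.1) = 6.87 × 643.1/973.1 = 4.54 V.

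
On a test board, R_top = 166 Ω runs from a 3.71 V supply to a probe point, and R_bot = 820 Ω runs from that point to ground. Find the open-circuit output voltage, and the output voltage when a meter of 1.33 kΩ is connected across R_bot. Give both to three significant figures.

Unloaded: 3.09 V; loaded: 2.80 V

Open-circuit: V = 3.71 × 820/(166 + 820) = 3.09 V.
With the load, R_bot becomes R_bot‖R_L = 507.3 Ω, so V = 3.71 × 507.3/673.3 = 2.80 V.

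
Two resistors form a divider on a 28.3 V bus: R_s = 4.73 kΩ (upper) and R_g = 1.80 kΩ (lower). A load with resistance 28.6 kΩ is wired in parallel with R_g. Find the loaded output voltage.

The load sits in parallel with R_g: R_g‖R_L = (1.80 × 28.6) / (1.80 + 28.6) = 1.693 kΩ.
V_out = 28.3 × 1.693 / (4.73 + 1.693) = 28.3 × 1.693/6.423 = 7.46 V.

V_out ≈ 7.46 V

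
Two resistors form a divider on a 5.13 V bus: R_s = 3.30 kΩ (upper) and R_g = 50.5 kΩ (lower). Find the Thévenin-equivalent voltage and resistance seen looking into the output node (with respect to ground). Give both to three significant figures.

V_th = 4.82 V, R_th = 3.10 kΩ

V_th is the open-circuit tap voltage: 5.13 × 50.5/(3.30 + 50.5) = 4.82 V.
With the supply zeroed, R_s and R_g appear in parallel from the tap: R_th = R_s‖R_g = (3.30 × 50.5)/53.80 = 3.10 kΩ.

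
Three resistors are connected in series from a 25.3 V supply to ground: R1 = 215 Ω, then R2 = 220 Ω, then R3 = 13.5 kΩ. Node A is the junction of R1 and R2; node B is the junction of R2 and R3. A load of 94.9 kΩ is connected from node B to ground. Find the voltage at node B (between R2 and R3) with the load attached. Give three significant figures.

At node B, R3 is in parallel with the load: R3‖R_L = 11820 Ω.
Below node A the resistance is R2 + (R3‖R_L) = 12040 Ω, so V_A = 25.3 × 12040/12250 = 24.86 V.
Then V_B = V_A × (R3‖R_L)/(R2 + R3‖R_L) = 24.86 × 11820/12040 = 24.4 V.

V ≈ 24.4 V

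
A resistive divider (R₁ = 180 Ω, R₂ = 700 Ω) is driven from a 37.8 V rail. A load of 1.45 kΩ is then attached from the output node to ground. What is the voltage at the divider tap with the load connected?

V_out ≈ 27.4 V

The load sits in parallel with R₂: R₂‖R_L = (700 × 1450) / (700 + 1450) = 472.1 Ω.
V_out = 37.8 × 472.1 / (180 + 472.1) = 37.8 × 472.1/652.1 = 27.4 V.
(Unloaded it would have been 30.1 V.)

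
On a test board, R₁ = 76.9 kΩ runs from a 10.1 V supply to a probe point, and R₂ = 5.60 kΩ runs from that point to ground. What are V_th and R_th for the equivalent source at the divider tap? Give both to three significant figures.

V_th is the open-circuit tap voltage: 10.1 × 5.60/(76.9 + 5.60) = 0.686 V.
With the supply zeroed, R₁ and R₂ appear in parallel from the tap: R_th = R₁‖R₂ = (76.9 × 5.60)/82.50 = 5.22 kΩ.

V_th = 0.686 V, R_th = 5.22 kΩ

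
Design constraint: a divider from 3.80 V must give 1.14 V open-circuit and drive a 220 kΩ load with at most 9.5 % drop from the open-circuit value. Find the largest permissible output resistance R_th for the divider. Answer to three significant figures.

Loading drop = R_th/(R_th + R_L) ≤ 0.0950, so R_th ≤ R_L · ε/(1−ε) = 220 kΩ × 0.0950/0.9050 = 23.1 kΩ.

R_th ≤ 23.1 kΩ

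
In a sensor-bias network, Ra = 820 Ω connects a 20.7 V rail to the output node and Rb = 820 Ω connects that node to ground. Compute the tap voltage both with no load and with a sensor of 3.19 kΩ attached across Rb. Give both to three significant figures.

Open-circuit: V = 20.7 × 820/(820 + 820) = 10.3 V.
With the load, Rb becomes Rb‖R_L = 652.3 Ω, so V = 20.7 × 652.3/1472 = 9.17 V.

Unloaded: 10.3 V; loaded: 9.17 V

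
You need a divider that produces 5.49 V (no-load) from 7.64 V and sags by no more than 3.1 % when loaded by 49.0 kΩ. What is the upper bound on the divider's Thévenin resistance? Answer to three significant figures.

R_th ≤ 1.57 kΩ

Loading drop = R_th/(R_th + R_L) ≤ 0.0310, so R_th ≤ R_L · ε/(1−ε) = 49.0 kΩ × 0.0310/0.9690 = 1.57 kΩ.
(Any R1, R2 with R2/(R1+R2) = 0.719 and R1‖R2 ≤ 1.57 kΩ will meet the spec.)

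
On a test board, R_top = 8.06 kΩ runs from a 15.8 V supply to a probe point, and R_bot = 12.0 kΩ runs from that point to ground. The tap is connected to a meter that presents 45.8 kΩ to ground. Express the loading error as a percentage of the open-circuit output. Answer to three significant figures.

Unloaded V = 15.8 × 12.0/20.06 = 9.4516 V.
Loaded: R_bot‖R_L = 9.509 kΩ, giving V = 15.8 × 9.509/17.57 = 8.5514 V.
Drop = (9.4516 − 8.5514) / 9.4516 = 9.52 %.

9.52 %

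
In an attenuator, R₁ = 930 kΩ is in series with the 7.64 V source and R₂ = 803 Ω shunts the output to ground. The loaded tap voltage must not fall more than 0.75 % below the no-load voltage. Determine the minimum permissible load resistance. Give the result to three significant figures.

R_L(min) ≈ 106 kΩ

Output resistance R_th = R₁‖R₂ = (930000 × 803)/930800 = 802.3 Ω.
The fractional drop is R_th/(R_th + R_L); requiring this ≤ 0.00750 gives R_L ≥ R_th(1/0.00750 − 1) = 802.3 × 132.3 = 106 kΩ.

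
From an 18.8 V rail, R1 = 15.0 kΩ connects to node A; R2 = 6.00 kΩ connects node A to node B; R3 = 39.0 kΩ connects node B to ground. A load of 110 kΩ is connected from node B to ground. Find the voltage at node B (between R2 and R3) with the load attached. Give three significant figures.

V ≈ 10.9 V

At node B, R3 is in parallel with the load: R3‖R_L = 28.79 kΩ.
Below node A the resistance is R2 + (R3‖R_L) = 34.79 kΩ, so V_A = 18.8 × 34.79/49.79 = 13.14 V.
Then V_B = V_A × (R3‖R_L)/(R2 + R3‖R_L) = 13.14 × 28.79/34.79 = 10.9 V.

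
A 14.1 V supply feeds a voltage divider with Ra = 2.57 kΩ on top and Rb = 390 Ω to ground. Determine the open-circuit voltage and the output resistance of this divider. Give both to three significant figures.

V_th = 1.86 V, R_th = 339 Ω

V_th is the open-circuit tap voltage: 14.1 × 390/(2570 + 390) = 1.86 V.
With the supply zeroed, Ra and Rb appear in parallel from the tap: R_th = Ra‖Rb = (2570 × 390)/2960 = 339 Ω.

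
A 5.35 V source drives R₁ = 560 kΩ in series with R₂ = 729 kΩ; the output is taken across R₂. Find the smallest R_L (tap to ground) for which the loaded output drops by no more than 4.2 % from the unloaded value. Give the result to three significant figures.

Output resistance R_th = R₁‖R₂ = (560 × 729)/1289 = 316.7 kΩ.
The fractional drop is R_th/(R_th + R_L); requiring this ≤ 0.0420 gives R_L ≥ R_th(1/0.0420 − 1) = 316.7 × 22.81 = 7.22 MΩ.

R_L(min) ≈ 7.22 MΩ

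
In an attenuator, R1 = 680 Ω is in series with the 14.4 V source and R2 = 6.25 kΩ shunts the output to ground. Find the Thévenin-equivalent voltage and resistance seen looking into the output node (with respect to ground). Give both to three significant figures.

V_th is the open-circuit tap voltage: 14.4 × 6250/(680 + 6250) = 13.0 V.
With the supply zeroed, R1 and R2 appear in parallel from the tap: R_th = R1‖R2 = (680 × 6250)/6930 = 613 Ω.

V_th = 13.0 V, R_th = 613 Ω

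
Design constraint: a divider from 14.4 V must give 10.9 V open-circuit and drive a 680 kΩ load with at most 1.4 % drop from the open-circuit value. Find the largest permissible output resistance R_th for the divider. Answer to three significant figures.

R_th ≤ 9.66 kΩ

Loading drop = R_th/(R_th + R_L) ≤ 0.0140, so R_th ≤ R_L · ε/(1−ε) = 680 kΩ × 0.0140/0.9860 = 9.66 kΩ.
(Any R1, R2 with R2/(R1+R2) = 0.757 and R1‖R2 ≤ 9.66 kΩ will meet the spec.)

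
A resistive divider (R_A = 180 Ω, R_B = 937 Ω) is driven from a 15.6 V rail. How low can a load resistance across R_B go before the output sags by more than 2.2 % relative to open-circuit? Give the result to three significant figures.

R_L(min) ≈ 6.71 kΩ

Output resistance R_th = R_A‖R_B = (180 × 937)/1117 = 151.0 Ω.
The fractional drop is R_th/(R_th + R_L); requiring this ≤ 0.0220 gives R_L ≥ R_th(1/0.0220 − 1) = 151.0 × 44.45 = 6.71 kΩ.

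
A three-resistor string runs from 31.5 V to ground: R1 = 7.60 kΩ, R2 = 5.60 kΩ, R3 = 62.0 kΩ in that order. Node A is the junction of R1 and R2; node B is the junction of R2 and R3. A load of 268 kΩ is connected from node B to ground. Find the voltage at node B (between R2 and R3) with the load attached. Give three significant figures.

At node B, R3 is in parallel with the load: R3‖R_L = 50.35 kΩ.
Below node A the resistance is R2 + (R3‖R_L) = 55.95 kΩ, so V_A = 31.5 × 55.95/63.55 = 27.73 V.
Then V_B = V_A × (R3‖R_L)/(R2 + R3‖R_L) = 27.73 × 50.35/55.95 = 25.0 V.

V ≈ 25.0 V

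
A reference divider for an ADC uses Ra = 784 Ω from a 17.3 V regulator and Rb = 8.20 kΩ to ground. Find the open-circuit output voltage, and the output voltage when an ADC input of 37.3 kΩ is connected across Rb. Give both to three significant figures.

Open-circuit: V = 17.3 × 8200/(784 + 8200) = 15.8 V.
With the load, Rb becomes Rb‖R_L = 6722 Ω, so V = 17.3 × 6722/7506 = 15.5 V.

Unloaded: 15.8 V; loaded: 15.5 V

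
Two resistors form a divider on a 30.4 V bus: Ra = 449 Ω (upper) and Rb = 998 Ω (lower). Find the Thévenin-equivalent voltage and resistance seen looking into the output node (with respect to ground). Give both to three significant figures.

V_th is the open-circuit tap voltage: 30.4 × 998/(449 + 998) = 21.0 V.
With the supply zeroed, Ra and Rb appear in parallel from the tap: R_th = Ra‖Rb = (449 × 998)/1447 = 310 Ω.

V_th = 21.0 V, R_th = 310 Ω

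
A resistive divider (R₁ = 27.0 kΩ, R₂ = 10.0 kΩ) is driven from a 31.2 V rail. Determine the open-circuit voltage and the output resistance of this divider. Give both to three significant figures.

V_th is the open-circuit tap voltage: 31.2 × 10.0/(27.0 + 10.0) = 8.43 V.
With the supply zeroed, R₁ and R₂ appear in parallel from the tap: R_th = R₁‖R₂ = (27.0 × 10.0)/37.00 = 7.30 kΩ.

V_th = 8.43 V, R_th = 7.30 kΩ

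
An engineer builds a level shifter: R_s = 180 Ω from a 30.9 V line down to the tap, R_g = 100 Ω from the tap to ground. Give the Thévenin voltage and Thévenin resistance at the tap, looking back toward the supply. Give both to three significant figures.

V_th = 11.0 V, R_th = 64.3 Ω

V_th is the open-circuit tap voltage: 30.9 × 100/(180 + 100) = 11.0 V.
With the supply zeroed, R_s and R_g appear in parallel from the tap: R_th = R_s‖R_g = (180 × 100)/280.0 = 64.3 Ω.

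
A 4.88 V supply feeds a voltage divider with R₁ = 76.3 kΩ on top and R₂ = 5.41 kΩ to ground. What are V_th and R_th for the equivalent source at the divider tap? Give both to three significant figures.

V_th is the open-circuit tap voltage: 4.88 × 5.41/(76.3 + 5.41) = 0.323 V.
With the supply zeroed, R₁ and R₂ appear in parallel from the tap: R_th = R₁‖R₂ = (76.3 × 5.41)/81.71 = 5.05 kΩ.

V_th = 0.323 V, R_th = 5.05 kΩ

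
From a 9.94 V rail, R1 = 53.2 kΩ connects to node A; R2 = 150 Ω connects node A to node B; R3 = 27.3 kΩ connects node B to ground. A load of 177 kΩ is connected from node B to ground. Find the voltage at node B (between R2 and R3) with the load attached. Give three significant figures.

At node B, R3 is in parallel with the load: R3‖R_L = 23650 Ω.
Below node A the resistance is R2 + (R3‖R_L) = 23800 Ω, so V_A = 9.94 × 23800/77000 = 3.073 V.
Then V_B = V_A × (R3‖R_L)/(R2 + R3‖R_L) = 3.073 × 23650/23800 = 3.05 V.

V ≈ 3.05 V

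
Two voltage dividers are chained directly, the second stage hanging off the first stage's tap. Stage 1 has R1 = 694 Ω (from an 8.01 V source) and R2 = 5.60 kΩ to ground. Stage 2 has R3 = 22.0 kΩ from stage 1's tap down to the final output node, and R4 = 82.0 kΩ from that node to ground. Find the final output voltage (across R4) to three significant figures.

V_out ≈ 5.59 V

Stage 2 presents R3+R4 = 104000 Ω as a load on stage 1's tap.
Stage 1's lower leg becomes R2‖(R3+R4) = 5314 Ω, so V_mid = 8.01 × 5314/6008 = 7.085 V.
Stage 2 is itself unloaded: V_out = V_mid × R4/(R3+R4) = 7.085 × 82000/104000 = 5.59 V.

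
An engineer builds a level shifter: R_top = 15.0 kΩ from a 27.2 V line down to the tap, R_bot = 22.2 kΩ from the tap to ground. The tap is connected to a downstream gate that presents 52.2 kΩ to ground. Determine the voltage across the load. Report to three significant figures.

The load sits in parallel with R_bot: R_bot‖R_L = (22.2 × 52.2) / (22.2 + 52.2) = 15.58 kΩ.
V_out = 27.2 × 15.58 / (15.0 + 15.58) = 27.2 × 15.58/30.58 = 13.9 V.

V_out ≈ 13.9 V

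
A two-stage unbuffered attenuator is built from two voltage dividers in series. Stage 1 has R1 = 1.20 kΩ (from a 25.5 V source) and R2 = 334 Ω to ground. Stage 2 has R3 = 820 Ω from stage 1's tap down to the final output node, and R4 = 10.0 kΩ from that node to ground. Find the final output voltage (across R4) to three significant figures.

Stage 2 presents R3+R4 = 10820 Ω as a load on stage 1's tap.
Stage 1's lower leg becomes R2‖(R3+R4) = 324.0 Ω, so V_mid = 25.5 × 324.0/1524 = 5.421 V.
Stage 2 is itself unloaded: V_out = V_mid × R4/(R3+R4) = 5.421 × 10000/10820 = 5.01 V.

V_out ≈ 5.01 V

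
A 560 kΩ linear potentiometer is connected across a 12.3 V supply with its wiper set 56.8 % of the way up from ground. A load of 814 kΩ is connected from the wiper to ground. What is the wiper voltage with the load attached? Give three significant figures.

The wiper splits the pot into (1−α)R = 241.9 kΩ above and αR = 318.1 kΩ below.
Lower section ‖ load = 228.7 kΩ.
V_wiper = 12.3 × 228.7/(241.9 + 228.7) = 5.98 V.

V ≈ 5.98 V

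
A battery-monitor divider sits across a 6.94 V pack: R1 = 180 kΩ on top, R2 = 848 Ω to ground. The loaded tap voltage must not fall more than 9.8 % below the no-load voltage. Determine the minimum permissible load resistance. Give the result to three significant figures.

R_L(min) ≈ 7.77 kΩ

Output resistance R_th = R1‖R2 = (180000 × 848)/180800 = 844.0 Ω.
The fractional drop is R_th/(R_th + R_L); requiring this ≤ 0.0980 gives R_L ≥ R_th(1/0.0980 − 1) = 844.0 × 9.204 = 7.77 kΩ.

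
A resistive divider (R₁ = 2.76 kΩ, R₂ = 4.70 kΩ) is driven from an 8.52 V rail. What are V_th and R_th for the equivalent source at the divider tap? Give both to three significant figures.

V_th = 5.37 V, R_th = 1.74 kΩ

V_th is the open-circuit tap voltage: 8.52 × 4.70/(2.76 + 4.70) = 5.37 V.
With the supply zeroed, R₁ and R₂ appear in parallel from the tap: R_th = R₁‖R₂ = (2.76 × 4.70)/7.460 = 1.74 kΩ.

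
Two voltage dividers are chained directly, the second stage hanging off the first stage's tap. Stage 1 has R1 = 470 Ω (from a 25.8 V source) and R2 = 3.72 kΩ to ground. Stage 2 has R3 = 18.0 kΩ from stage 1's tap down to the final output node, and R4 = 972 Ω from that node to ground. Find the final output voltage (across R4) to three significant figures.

V_out ≈ 1.15 V

Stage 2 presents R3+R4 = 18970 Ω as a load on stage 1's tap.
Stage 1's lower leg becomes R2‖(R3+R4) = 3110 Ω, so V_mid = 25.8 × 3110/3580 = 22.41 V.
Stage 2 is itself unloaded: V_out = V_mid × R4/(R3+R4) = 22.41 × 972/18970 = 1.15 V.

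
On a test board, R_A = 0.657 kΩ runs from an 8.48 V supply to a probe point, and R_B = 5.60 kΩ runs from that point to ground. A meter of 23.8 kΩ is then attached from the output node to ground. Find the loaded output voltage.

The load sits in parallel with R_B: R_B‖R_L = (5600 × 23800) / (5600 + 23800) = 4533 Ω.
V_out = 8.48 × 4533 / (657 + 4533) = 8.48 × 4533/5190 = 7.41 V.

V_out ≈ 7.41 V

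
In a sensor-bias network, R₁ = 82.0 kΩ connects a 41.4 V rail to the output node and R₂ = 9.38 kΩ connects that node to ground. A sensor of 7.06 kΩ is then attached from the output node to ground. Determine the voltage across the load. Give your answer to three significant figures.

The load sits in parallel with R₂: R₂‖R_L = (9.38 × 7.06) / (9.38 + 7.06) = 4.028 kΩ.
V_out = 41.4 × 4.028 / (82.0 + 4.028) = 41.4 × 4.028/86.03 = 1.94 V.

V_out ≈ 1.94 V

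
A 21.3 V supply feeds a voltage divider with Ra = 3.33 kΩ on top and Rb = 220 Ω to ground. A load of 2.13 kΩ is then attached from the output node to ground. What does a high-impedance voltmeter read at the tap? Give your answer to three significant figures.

The load sits in parallel with Rb: Rb‖R_L = (220 × 2130) / (220 + 2130) = 199.4 Ω.
V_out = 21.3 × 199.4 / (3330 + 199.4) = 21.3 × 199.4/3529 = 1.20 V.
(Unloaded it would have been 1.32 V.)

V_out ≈ 1.20 V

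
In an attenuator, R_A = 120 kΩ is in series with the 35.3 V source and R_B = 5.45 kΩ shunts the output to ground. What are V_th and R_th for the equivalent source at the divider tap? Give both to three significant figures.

V_th is the open-circuit tap voltage: 35.3 × 5.45/(120 + 5.45) = 1.53 V.
With the supply zeroed, R_A and R_B appear in parallel from the tap: R_th = R_A‖R_B = (120 × 5.45)/125.5 = 5.21 kΩ.

V_th = 1.53 V, R_th = 5.21 kΩ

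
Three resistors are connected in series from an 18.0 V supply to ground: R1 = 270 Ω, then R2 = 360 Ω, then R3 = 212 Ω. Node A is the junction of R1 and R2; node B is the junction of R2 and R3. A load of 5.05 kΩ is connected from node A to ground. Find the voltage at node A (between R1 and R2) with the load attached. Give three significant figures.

Below node A the series string R2+R3 = 572.0 Ω sits in parallel with the 5050 Ω load: 513.8 Ω.
V_A = 18.0 × 513.8/(270 + 513.8) = 11.8 V.

V ≈ 11.8 V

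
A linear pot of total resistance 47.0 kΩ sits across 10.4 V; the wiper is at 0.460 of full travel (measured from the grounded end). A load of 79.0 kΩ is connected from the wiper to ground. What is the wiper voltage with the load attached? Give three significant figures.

V ≈ 4.17 V

The wiper splits the pot into (1−α)R = 25.38 kΩ above and αR = 21.62 kΩ below.
Lower section ‖ load = 16.97 kΩ.
V_wiper = 10.4 × 16.97/(25.38 + 16.97) = 4.17 V.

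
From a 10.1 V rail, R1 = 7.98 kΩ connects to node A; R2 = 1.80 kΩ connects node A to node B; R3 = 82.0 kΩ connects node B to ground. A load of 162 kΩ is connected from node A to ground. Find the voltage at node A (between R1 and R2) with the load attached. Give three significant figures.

Below node A the series string R2+R3 = 83.80 kΩ sits in parallel with the 162 kΩ load: 55.23 kΩ.
V_A = 10.1 × 55.23/(7.98 + 55.23) = 8.82 V.

V ≈ 8.82 V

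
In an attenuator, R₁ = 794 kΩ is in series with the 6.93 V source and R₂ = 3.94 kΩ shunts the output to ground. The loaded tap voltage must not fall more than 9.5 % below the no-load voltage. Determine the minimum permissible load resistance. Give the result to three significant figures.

Output resistance R_th = R₁‖R₂ = (794 × 3.94)/797.9 = 3.921 kΩ.
The fractional drop is R_th/(R_th + R_L); requiring this ≤ 0.0950 gives R_L ≥ R_th(1/0.0950 − 1) = 3.921 × 9.526 = 37.3 kΩ.

R_L(min) ≈ 37.3 kΩ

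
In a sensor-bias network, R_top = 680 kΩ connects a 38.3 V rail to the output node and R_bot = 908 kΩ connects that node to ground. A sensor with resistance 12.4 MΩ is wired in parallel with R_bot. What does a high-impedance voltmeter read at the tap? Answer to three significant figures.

V_out ≈ 21.2 V

The load sits in parallel with R_bot: R_bot‖R_L = (908 × 12400) / (908 + 12400) = 846.0 kΩ.
V_out = 38.3 × 846.0 / (680 + 846.0) = 38.3 × 846.0/1526 = 21.2 V.
(Unloaded it would have been 21.9 V.)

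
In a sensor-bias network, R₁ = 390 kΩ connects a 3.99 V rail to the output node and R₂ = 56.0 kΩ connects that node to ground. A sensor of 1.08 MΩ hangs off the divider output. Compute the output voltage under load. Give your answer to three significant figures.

V_out ≈ 0.479 V

The load sits in parallel with R₂: R₂‖R_L = (56.0 × 1080) / (56.0 + 1080) = 53.24 kΩ.
V_out = 3.99 × 53.24 / (390 + 53.24) = 3.99 × 53.24/443.2 = 0.479 V.
(Unloaded it would have been 0.501 V.)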